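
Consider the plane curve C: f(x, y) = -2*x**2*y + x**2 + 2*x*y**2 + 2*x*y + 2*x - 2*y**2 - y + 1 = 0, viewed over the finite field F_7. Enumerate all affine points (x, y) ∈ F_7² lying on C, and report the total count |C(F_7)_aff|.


Affine F_7-points: {(0, 4), (0, 6), (1, 4), (2, 2), (2, 4), (3, 1), (3, 4), (4, 4), (4, 6), (5, 2), (5, 4), (6, 0), (6, 4)}; count = 13.

For each of the 49 pairs (x, y) ∈ F_7², evaluate f(x, y) mod 7. Record the zeros.
  x = 0: [0↦1, 1↦5, 2↦5, 3↦1, 4↦0, 5↦2, 6↦0]  zeros at y ∈ {4, 6}
  x = 1: [0↦4, 1↦3, 2↦2, 3↦1, 4↦0, 5↦6, 6↦5]  zeros at y ∈ {4}
  x = 2: [0↦2, 1↦6, 2↦0, 3↦5, 4↦0, 5↦6, 6↦2]  zeros at y ∈ {2, 4}
  x = 3: [0↦2, 1↦0, 2↦6, 3↦6, 4↦0, 5↦2, 6↦5]  zeros at y ∈ {1, 4}
  x = 4: [0↦4, 1↦6, 2↦6, 3↦4, 4↦0, 5↦1, 6↦0]  zeros at y ∈ {4, 6}
  x = 5: [0↦1, 1↦3, 2↦0, 3↦6, 4↦0, 5↦3, 6↦1]  zeros at y ∈ {2, 4}
  x = 6: [0↦0, 1↦5, 2↦2, 3↦5, 4↦0, 5↦1, 6↦1]  zeros at y ∈ {0, 4}
Collecting zeros: affine points = {(0, 4), (0, 6), (1, 4), (2, 2), (2, 4), (3, 1), (3, 4), (4, 4), (4, 6), (5, 2), (5, 4), (6, 0), (6, 4)}.
Total count |C(F_7)_aff| = 13.


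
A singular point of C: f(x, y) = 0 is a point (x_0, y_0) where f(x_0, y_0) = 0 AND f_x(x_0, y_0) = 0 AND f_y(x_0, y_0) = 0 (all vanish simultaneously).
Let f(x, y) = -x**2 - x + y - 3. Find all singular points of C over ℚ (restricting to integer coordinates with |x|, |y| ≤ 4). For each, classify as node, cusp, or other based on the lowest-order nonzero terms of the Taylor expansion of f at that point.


No singular points in the scanned grid; C is smooth there.

Compute partial derivatives:
  f_x = -2*x - 1.
  f_y = 1.
f_y = 1 is a nonzero constant, so f_y never vanishes: no point (x, y) can satisfy f = f_x = f_y = 0. In particular no (x, y) ∈ {−4, ..., 4}² is singular; the curve is smooth.


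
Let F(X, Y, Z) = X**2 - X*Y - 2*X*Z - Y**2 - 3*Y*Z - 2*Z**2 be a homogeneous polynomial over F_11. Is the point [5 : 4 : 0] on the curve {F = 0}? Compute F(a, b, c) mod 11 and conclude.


F(5,4,0) ≡ 0 (mod 11); P is on the curve.

Evaluate F(5, 4, 0) term-by-term (mod 11).
  X**2 ↦ 1·25·1·1 = 25
  -X*Y ↦ -1·5·4·1 = -20
  -2*X*Z ↦ -2·5·1·0 = 0
  -Y**2 ↦ -1·1·16·1 = -16
  -3*Y*Z ↦ -3·1·4·0 = 0
  -2*Z**2 ↦ -2·1·1·0 = 0
Sum: F(5, 4, 0) = (25) + (-20) + (0) + (-16) + (0) + (0) = -11.
Reducing mod 11: -11 ≡ 0 (mod 11).
Since F(a, b, c) ≡ 0 (mod 11), P lies on the curve.


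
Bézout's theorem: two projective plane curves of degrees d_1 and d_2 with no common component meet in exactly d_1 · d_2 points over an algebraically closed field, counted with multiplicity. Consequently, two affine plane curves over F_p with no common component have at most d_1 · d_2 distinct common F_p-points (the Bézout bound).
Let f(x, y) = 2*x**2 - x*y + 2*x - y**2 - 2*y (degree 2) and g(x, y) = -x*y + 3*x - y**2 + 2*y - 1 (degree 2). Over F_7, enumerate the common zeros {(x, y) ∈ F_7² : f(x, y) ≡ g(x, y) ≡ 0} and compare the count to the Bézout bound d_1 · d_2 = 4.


Common zeros: ∅; count = 0; Bézout bound = 4.

deg(f) = 2, deg(g) = 2, so Bézout bound = 4.
Scan x ∈ F_7. For each x, list the y ∈ F_7 with f(x, y) ≡ 0 and those with g(x, y) ≡ 0 (mod 7); the common zeros in that column are the intersection.
  x = 0: f ≡ 0 at y ∈ {0, 5}; g ≡ 0 at y ∈ {1}; common: ∅.
  x = 1: f ≡ 0 at y ∈ {1, 3}; g ≡ 0 at y ∈ {2, 6}; common: ∅.
  x = 2: f ≡ 0 at y ∈ {1, 2}; g ≡ 0 at y ∈ ∅; common: ∅.
  x = 3: f ≡ 0 at y ∈ {3, 6}; g ≡ 0 at y ∈ ∅; common: ∅.
  x = 4: f ≡ 0 at y ∈ {4}; g ≡ 0 at y ∈ ∅; common: ∅.
  x = 5: f ≡ 0 at y ∈ {2, 5}; g ≡ 0 at y ∈ {0, 4}; common: ∅.
  x = 6: f ≡ 0 at y ∈ {0, 6}; g ≡ 0 at y ∈ {5}; common: ∅.
Collecting: common zeros = ∅, so the count is 0.
Comparison with the Bézout bound: 0 ≤ 4 = deg(f)·deg(g), as expected for curves with no common component (the affine F_7-count falls short of the bound because intersections may lie at infinity, over extension fields, or carry multiplicity).


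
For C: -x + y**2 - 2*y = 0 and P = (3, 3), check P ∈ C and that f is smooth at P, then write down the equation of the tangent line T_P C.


Tangent line at P: -x + 4*y - 9 = 0.

Step 1: f(3, 3) = 0, so P lies on C.
Step 2: partial derivatives
  f_x(x, y) = -1, f_y(x, y) = 2*y - 2.
  f_x(P) = -1, f_y(P) = 4 (gradient nonzero, so P is smooth).
Step 3: tangent line at P: -1·(x − 3) + 4·(y − 3) = 0.
Expanding: -x + 4*y - 9 = 0.


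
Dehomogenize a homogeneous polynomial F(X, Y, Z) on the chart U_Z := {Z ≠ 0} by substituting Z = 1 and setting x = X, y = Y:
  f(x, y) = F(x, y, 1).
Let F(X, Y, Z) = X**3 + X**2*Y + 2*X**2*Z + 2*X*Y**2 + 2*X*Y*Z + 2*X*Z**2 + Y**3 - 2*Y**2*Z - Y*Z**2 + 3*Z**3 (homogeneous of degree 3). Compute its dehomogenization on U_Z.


f(x, y) = x**3 + x**2*y + 2*x**2 + 2*x*y**2 + 2*x*y + 2*x + y**3 - 2*y**2 - y + 3

On U_Z we set Z = 1. Each monomial c·X^i·Y^j·Z^k in F becomes c·x^i·y^j·1^k = c·x^i·y^j.
Substituting Z = 1: F(X, Y, 1) = x**3 + x**2*y + 2*x**2 + 2*x*y**2 + 2*x*y + 2*x + y**3 - 2*y**2 - y + 3.
Note: deg(f) ≤ deg(F) = 3; strict inequality happens when F is divisible by Z (lost terms).


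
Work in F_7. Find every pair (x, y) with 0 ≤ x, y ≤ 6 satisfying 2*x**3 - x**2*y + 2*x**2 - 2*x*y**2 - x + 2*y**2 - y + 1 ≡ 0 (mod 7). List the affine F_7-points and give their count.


Affine F_7-points: {(0, 2), (1, 2), (3, 0), (3, 1), (4, 4), (4, 6), (6, 2)}; count = 7.

For each of the 49 pairs (x, y) ∈ F_7², evaluate f(x, y) mod 7. Record the zeros.
  x = 0: [0↦1, 1↦2, 2↦0, 3↦2, 4↦1, 5↦4, 6↦4]  zeros at y ∈ {2}
  x = 1: [0↦4, 1↦2, 2↦0, 3↦5, 4↦3, 5↦1, 6↦6]  zeros at y ∈ {2}
  x = 2: [0↦2, 1↦2, 2↦5, 3↦4, 4↦6, 5↦4, 6↦5]  zeros at y ∈ ∅
  x = 3: [0↦0, 1↦0, 2↦6, 3↦4, 4↦1, 5↦4, 6↦6]  zeros at y ∈ {0, 1}
  x = 4: [0↦3, 1↦1, 2↦1, 3↦3, 4↦0, 5↦6, 6↦0]  zeros at y ∈ {4, 6}
  x = 5: [0↦2, 1↦3, 2↦2, 3↦6, 4↦1, 5↦1, 6↦6]  zeros at y ∈ ∅
  x = 6: [0↦2, 1↦4, 2↦0, 3↦4, 4↦2, 5↦1, 6↦1]  zeros at y ∈ {2}
Collecting zeros: affine points = {(0, 2), (1, 2), (3, 0), (3, 1), (4, 4), (4, 6), (6, 2)}.
Total count |C(F_7)_aff| = 7.


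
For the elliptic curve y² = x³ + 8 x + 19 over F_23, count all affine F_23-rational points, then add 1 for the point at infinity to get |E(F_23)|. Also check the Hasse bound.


Affine points = {(3, 1), (3, 22), (4, 0), (5, 0), (7, 2), (7, 21), (10, 8), (10, 15), (11, 9), (11, 14), (12, 7), (12, 16), (14, 0), (15, 8), (15, 15), (17, 10), (17, 13), (21, 8), (21, 15)}; affine count = 19; |E(F_23)| = 20.

Discriminant check: Δ ∝ 4a³ + 27b² = 4·8³ + 27·19² = 4·512 + 27·361 ≡ 19 (mod 23). Nonzero ⇒ E is nonsingular.
For each x ∈ F_23, compute rhs = x³ + 8·x + 19 mod 23, then count y ∈ F_23 with y² ≡ rhs.
  x = 0: rhs = 19, matching y values: none (0 points).
  x = 1: rhs = 5, matching y values: none (0 points).
  x = 2: rhs = 20, matching y values: none (0 points).
  x = 3: rhs = 1, matching y values: 1, 22 (2 points).
  x = 4: rhs = 0, matching y values: 0 (1 points).
  x = 5: rhs = 0, matching y values: 0 (1 points).
  x = 6: rhs = 7, matching y values: none (0 points).
  x = 7: rhs = 4, matching y values: 2, 21 (2 points).
  x = 8: rhs = 20, matching y values: none (0 points).
  x = 9: rhs = 15, matching y values: none (0 points).
  x = 10: rhs = 18, matching y values: 8, 15 (2 points).
  x = 11: rhs = 12, matching y values: 9, 14 (2 points).
  x = 12: rhs = 3, matching y values: 7, 16 (2 points).
  x = 13: rhs = 20, matching y values: none (0 points).
  x = 14: rhs = 0, matching y values: 0 (1 points).
  x = 15: rhs = 18, matching y values: 8, 15 (2 points).
  x = 16: rhs = 11, matching y values: none (0 points).
  x = 17: rhs = 8, matching y values: 10, 13 (2 points).
  x = 18: rhs = 15, matching y values: none (0 points).
  x = 19: rhs = 15, matching y values: none (0 points).
  x = 20: rhs = 14, matching y values: none (0 points).
  x = 21: rhs = 18, matching y values: 8, 15 (2 points).
  x = 22: rhs = 10, matching y values: none (0 points).
Total affine count: 19.
Full point count |E(F_23)| = 19 + 1 = 20.
Hasse bound: |20 − (23+1)| = |-4| = 4 ≤ 2√23 ≈ 9.5917 ✓.


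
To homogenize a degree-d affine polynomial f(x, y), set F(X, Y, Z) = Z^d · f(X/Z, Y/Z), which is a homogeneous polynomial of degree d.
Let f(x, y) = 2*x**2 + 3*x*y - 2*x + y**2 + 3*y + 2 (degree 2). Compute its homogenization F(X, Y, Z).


F(X, Y, Z) = 2*X**2 + 3*X*Y - 2*X*Z + Y**2 + 3*Y*Z + 2*Z**2

deg(f) = 2.
Substitute x = X/Z, y = Y/Z into f, then multiply by Z^2.
  monomial 2·x^2·y^0 ↦ 2·X^2·Y^0·Z^0.
  monomial 3·x^1·y^1 ↦ 3·X^1·Y^1·Z^0.
  monomial -2·x^1·y^0 ↦ -2·X^1·Y^0·Z^1.
  monomial 1·x^0·y^2 ↦ 1·X^0·Y^2·Z^0.
  monomial 3·x^0·y^1 ↦ 3·X^0·Y^1·Z^1.
  monomial 2·x^0·y^0 ↦ 2·X^0·Y^0·Z^2.
Collecting: F(X, Y, Z) = 2*X**2 + 3*X*Y - 2*X*Z + Y**2 + 3*Y*Z + 2*Z**2.


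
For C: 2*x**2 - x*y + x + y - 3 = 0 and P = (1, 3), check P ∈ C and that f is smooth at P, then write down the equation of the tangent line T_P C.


Tangent line at P: 2*x - 2 = 0.

Step 1: f(1, 3) = 0, so P lies on C.
Step 2: partial derivatives
  f_x(x, y) = 4*x - y + 1, f_y(x, y) = 1 - x.
  f_x(P) = 2, f_y(P) = 0 (gradient nonzero, so P is smooth).
Step 3: tangent line at P: 2·(x − 1) + 0·(y − 3) = 0.
Expanding: 2*x - 2 = 0.


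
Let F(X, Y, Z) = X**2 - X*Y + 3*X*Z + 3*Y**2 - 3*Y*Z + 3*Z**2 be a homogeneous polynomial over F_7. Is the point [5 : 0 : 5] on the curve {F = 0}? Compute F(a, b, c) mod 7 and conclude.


F(5,0,5) ≡ 0 (mod 7); P is on the curve.

Evaluate F(5, 0, 5) term-by-term (mod 7).
  X**2 ↦ 1·25·1·1 = 25
  -X*Y ↦ -1·5·0·1 = 0
  3*X*Z ↦ 3·5·1·5 = 75
  3*Y**2 ↦ 3·1·0·1 = 0
  -3*Y*Z ↦ -3·1·0·5 = 0
  3*Z**2 ↦ 3·1·1·25 = 75
Sum: F(5, 0, 5) = (25) + (0) + (75) + (0) + (0) + (75) = 175.
Reducing mod 7: 175 ≡ 0 (mod 7).
Since F(a, b, c) ≡ 0 (mod 7), P lies on the curve.


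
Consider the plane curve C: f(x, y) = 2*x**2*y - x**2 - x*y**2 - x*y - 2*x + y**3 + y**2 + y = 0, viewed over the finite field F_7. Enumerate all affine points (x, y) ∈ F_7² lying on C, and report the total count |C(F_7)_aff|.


Affine F_7-points: {(0, 0), (0, 2), (0, 4), (1, 1), (3, 1), (3, 3), (3, 5), (4, 3), (5, 0), (5, 2), (6, 5)}; count = 11.

For each of the 49 pairs (x, y) ∈ F_7², evaluate f(x, y) mod 7. Record the zeros.
  x = 0: [0↦0, 1↦3, 2↦0, 3↦4, 4↦0, 5↦1, 6↦6]  zeros at y ∈ {0, 2, 4}
  x = 1: [0↦4, 1↦0, 2↦2, 3↦2, 4↦6, 5↦6, 6↦1]  zeros at y ∈ {1}
  x = 2: [0↦6, 1↦6, 2↦3, 3↦3, 4↦5, 5↦1, 6↦4]  zeros at y ∈ ∅
  x = 3: [0↦6, 1↦0, 2↦3, 3↦0, 4↦4, 5↦0, 6↦1]  zeros at y ∈ {1, 3, 5}
  x = 4: [0↦4, 1↦3, 2↦2, 3↦0, 4↦3, 5↦3, 6↦6]  zeros at y ∈ {3}
  x = 5: [0↦0, 1↦1, 2↦0, 3↦3, 4↦2, 5↦3, 6↦5]  zeros at y ∈ {0, 2}
  x = 6: [0↦1, 1↦1, 2↦4, 3↦2, 4↦1, 5↦0, 6↦5]  zeros at y ∈ {5}
Collecting zeros: affine points = {(0, 0), (0, 2), (0, 4), (1, 1), (3, 1), (3, 3), (3, 5), (4, 3), (5, 0), (5, 2), (6, 5)}.
Total count |C(F_7)_aff| = 11.


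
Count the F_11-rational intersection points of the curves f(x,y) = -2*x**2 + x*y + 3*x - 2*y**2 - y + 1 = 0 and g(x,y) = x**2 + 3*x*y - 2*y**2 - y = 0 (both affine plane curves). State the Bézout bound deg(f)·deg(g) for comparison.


Common zeros: {(9, 7)}; count = 1; Bézout bound = 4.

deg(f) = 2, deg(g) = 2, so Bézout bound = 4.
Scan x ∈ F_11. For each x, list the y ∈ F_11 with f(x, y) ≡ 0 and those with g(x, y) ≡ 0 (mod 11); the common zeros in that column are the intersection.
  x = 0: f ≡ 0 at y ∈ {6, 10}; g ≡ 0 at y ∈ {0, 5}; common: ∅.
  x = 1: f ≡ 0 at y ∈ {1, 10}; g ≡ 0 at y ∈ {3, 9}; common: ∅.
  x = 2: f ≡ 0 at y ∈ {8, 9}; g ≡ 0 at y ∈ ∅; common: ∅.
  x = 3: f ≡ 0 at y ∈ ∅; g ≡ 0 at y ∈ {7, 8}; common: ∅.
  x = 4: f ≡ 0 at y ∈ {9}; g ≡ 0 at y ∈ ∅; common: ∅.
  x = 5: f ≡ 0 at y ∈ ∅; g ≡ 0 at y ∈ {9}; common: ∅.
  x = 6: f ≡ 0 at y ∈ ∅; g ≡ 0 at y ∈ {6, 8}; common: ∅.
  x = 7: f ≡ 0 at y ∈ {7}; g ≡ 0 at y ∈ {5}; common: ∅.
  x = 8: f ≡ 0 at y ∈ ∅; g ≡ 0 at y ∈ ∅; common: ∅.
  x = 9: f ≡ 0 at y ∈ {7, 8}; g ≡ 0 at y ∈ {6, 7}; common: {7}.
  x = 10: f ≡ 0 at y ∈ {4, 6}; g ≡ 0 at y ∈ ∅; common: ∅.
Collecting: common zeros = {(9, 7)}, so the count is 1.
Comparison with the Bézout bound: 1 ≤ 4 = deg(f)·deg(g), as expected for curves with no common component (the affine F_11-count falls short of the bound because intersections may lie at infinity, over extension fields, or carry multiplicity).


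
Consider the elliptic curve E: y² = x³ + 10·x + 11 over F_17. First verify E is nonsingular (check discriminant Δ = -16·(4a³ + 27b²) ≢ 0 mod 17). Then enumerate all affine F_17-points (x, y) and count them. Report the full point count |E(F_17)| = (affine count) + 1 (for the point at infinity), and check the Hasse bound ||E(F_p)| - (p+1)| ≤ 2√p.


Affine points = {(3, 0), (4, 8), (4, 9), (5, 4), (5, 13), (6, 7), (6, 10), (7, 4), (7, 13), (8, 5), (8, 12), (13, 3), (13, 14), (15, 0), (16, 0)}; affine count = 15; |E(F_17)| = 16.

Discriminant check: Δ ∝ 4a³ + 27b² = 4·10³ + 27·11² = 4·1000 + 27·121 ≡ 8 (mod 17). Nonzero ⇒ E is nonsingular.
For each x ∈ F_17, compute rhs = x³ + 10·x + 11 mod 17, then count y ∈ F_17 with y² ≡ rhs.
  x = 0: rhs = 11, matching y values: none (0 points).
  x = 1: rhs = 5, matching y values: none (0 points).
  x = 2: rhs = 5, matching y values: none (0 points).
  x = 3: rhs = 0, matching y values: 0 (1 points).
  x = 4: rhs = 13, matching y values: 8, 9 (2 points).
  x = 5: rhs = 16, matching y values: 4, 13 (2 points).
  x = 6: rhs = 15, matching y values: 7, 10 (2 points).
  x = 7: rhs = 16, matching y values: 4, 13 (2 points).
  x = 8: rhs = 8, matching y values: 5, 12 (2 points).
  x = 9: rhs = 14, matching y values: none (0 points).
  x = 10: rhs = 6, matching y values: none (0 points).
  x = 11: rhs = 7, matching y values: none (0 points).
  x = 12: rhs = 6, matching y values: none (0 points).
  x = 13: rhs = 9, matching y values: 3, 14 (2 points).
  x = 14: rhs = 5, matching y values: none (0 points).
  x = 15: rhs = 0, matching y values: 0 (1 points).
  x = 16: rhs = 0, matching y values: 0 (1 points).
Total affine count: 15.
Full point count |E(F_17)| = 15 + 1 = 16.
Hasse bound: |16 − (17+1)| = |-2| = 2 ≤ 2√17 ≈ 8.2462 ✓.


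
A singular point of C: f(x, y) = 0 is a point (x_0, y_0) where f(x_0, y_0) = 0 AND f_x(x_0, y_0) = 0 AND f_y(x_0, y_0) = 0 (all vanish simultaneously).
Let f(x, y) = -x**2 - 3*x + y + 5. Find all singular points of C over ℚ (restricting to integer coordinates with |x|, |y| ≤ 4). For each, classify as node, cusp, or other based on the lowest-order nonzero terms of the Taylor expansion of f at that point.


No singular points in the scanned grid; C is smooth there.

Compute partial derivatives:
  f_x = -2*x - 3.
  f_y = 1.
f_y = 1 is a nonzero constant, so f_y never vanishes: no point (x, y) can satisfy f = f_x = f_y = 0. In particular no (x, y) ∈ {−4, ..., 4}² is singular; the curve is smooth.


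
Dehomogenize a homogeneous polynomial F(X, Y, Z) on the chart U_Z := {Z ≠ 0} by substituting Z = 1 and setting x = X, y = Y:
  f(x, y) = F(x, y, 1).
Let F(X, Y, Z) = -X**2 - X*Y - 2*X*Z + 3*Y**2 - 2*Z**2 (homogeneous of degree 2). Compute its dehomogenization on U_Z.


f(x, y) = -x**2 - x*y - 2*x + 3*y**2 - 2

On U_Z we set Z = 1. Each monomial c·X^i·Y^j·Z^k in F becomes c·x^i·y^j·1^k = c·x^i·y^j.
Substituting Z = 1: F(X, Y, 1) = -x**2 - x*y - 2*x + 3*y**2 - 2.
Note: deg(f) ≤ deg(F) = 2; strict inequality happens when F is divisible by Z (lost terms).


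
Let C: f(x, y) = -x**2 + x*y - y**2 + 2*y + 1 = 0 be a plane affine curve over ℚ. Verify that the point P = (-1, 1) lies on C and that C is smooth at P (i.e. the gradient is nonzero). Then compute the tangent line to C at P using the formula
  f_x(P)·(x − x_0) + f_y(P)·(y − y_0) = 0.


Tangent line at P: 3*x - y + 4 = 0.

Step 1: f(-1, 1) = 0, so P lies on C.
Step 2: partial derivatives
  f_x(x, y) = -2*x + y, f_y(x, y) = x - 2*y + 2.
  f_x(P) = 3, f_y(P) = -1 (gradient nonzero, so P is smooth).
Step 3: tangent line at P: 3·(x − -1) + -1·(y − 1) = 0.
Expanding: 3*x - y + 4 = 0.


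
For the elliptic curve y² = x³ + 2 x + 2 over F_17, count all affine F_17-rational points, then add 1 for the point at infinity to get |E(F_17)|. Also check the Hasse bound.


Affine points = {(0, 6), (0, 11), (3, 1), (3, 16), (5, 1), (5, 16), (6, 3), (6, 14), (7, 6), (7, 11), (9, 1), (9, 16), (10, 6), (10, 11), (13, 7), (13, 10), (16, 4), (16, 13)}; affine count = 18; |E(F_17)| = 19.

Discriminant check: Δ ∝ 4a³ + 27b² = 4·2³ + 27·2² = 4·8 + 27·4 ≡ 4 (mod 17). Nonzero ⇒ E is nonsingular.
For each x ∈ F_17, compute rhs = x³ + 2·x + 2 mod 17, then count y ∈ F_17 with y² ≡ rhs.
  x = 0: rhs = 2, matching y values: 6, 11 (2 points).
  x = 1: rhs = 5, matching y values: none (0 points).
  x = 2: rhs = 14, matching y values: none (0 points).
  x = 3: rhs = 1, matching y values: 1, 16 (2 points).
  x = 4: rhs = 6, matching y values: none (0 points).
  x = 5: rhs = 1, matching y values: 1, 16 (2 points).
  x = 6: rhs = 9, matching y values: 3, 14 (2 points).
  x = 7: rhs = 2, matching y values: 6, 11 (2 points).
  x = 8: rhs = 3, matching y values: none (0 points).
  x = 9: rhs = 1, matching y values: 1, 16 (2 points).
  x = 10: rhs = 2, matching y values: 6, 11 (2 points).
  x = 11: rhs = 12, matching y values: none (0 points).
  x = 12: rhs = 3, matching y values: none (0 points).
  x = 13: rhs = 15, matching y values: 7, 10 (2 points).
  x = 14: rhs = 3, matching y values: none (0 points).
  x = 15: rhs = 7, matching y values: none (0 points).
  x = 16: rhs = 16, matching y values: 4, 13 (2 points).
Total affine count: 18.
Full point count |E(F_17)| = 18 + 1 = 19.
Hasse bound: |19 − (17+1)| = |1| = 1 ≤ 2√17 ≈ 8.2462 ✓.


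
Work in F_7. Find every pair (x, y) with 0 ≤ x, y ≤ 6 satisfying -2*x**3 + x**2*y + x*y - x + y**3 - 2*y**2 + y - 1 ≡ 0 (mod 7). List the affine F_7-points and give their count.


Affine F_7-points: {(0, 4), (1, 3), (2, 5), (4, 0), (4, 2), (5, 3), (6, 3)}; count = 7.

For each of the 49 pairs (x, y) ∈ F_7², evaluate f(x, y) mod 7. Record the zeros.
  x = 0: [0↦6, 1↦6, 2↦1, 3↦4, 4↦0, 5↦2, 6↦2]  zeros at y ∈ {4}
  x = 1: [0↦3, 1↦5, 2↦2, 3↦0, 4↦5, 5↦2, 6↦4]  zeros at y ∈ {3}
  x = 2: [0↦2, 1↦1, 2↦2, 3↦4, 4↦6, 5↦0, 6↦6]  zeros at y ∈ {5}
  x = 3: [0↦5, 1↦3, 2↦3, 3↦4, 4↦5, 5↦5, 6↦3]  zeros at y ∈ ∅
  x = 4: [0↦0, 1↦6, 2↦0, 3↦2, 4↦4, 5↦5, 6↦4]  zeros at y ∈ {0, 2}
  x = 5: [0↦3, 1↦5, 2↦2, 3↦0, 4↦5, 5↦2, 6↦4]  zeros at y ∈ {3}
  x = 6: [0↦2, 1↦2, 2↦4, 3↦0, 4↦3, 5↦5, 6↦5]  zeros at y ∈ {3}
Collecting zeros: affine points = {(0, 4), (1, 3), (2, 5), (4, 0), (4, 2), (5, 3), (6, 3)}.
Total count |C(F_7)_aff| = 7.


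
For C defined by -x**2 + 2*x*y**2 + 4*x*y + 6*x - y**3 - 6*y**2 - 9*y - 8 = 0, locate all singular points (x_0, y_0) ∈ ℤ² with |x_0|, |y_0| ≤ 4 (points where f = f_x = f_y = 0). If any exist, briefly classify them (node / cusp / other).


Singular points: {(2, -1)}; classification: node.

Compute partial derivatives:
  f_x = -2*x + 2*y**2 + 4*y + 6.
  f_y = 4*x*y + 4*x - 3*y**2 - 12*y - 9.
Scan x_0 ∈ {−4, ..., 4}. For each x_0, f_y(x_0, y) is a polynomial in y; find its integer roots y ∈ {−4, ..., 4}, then test f_x and f at those candidates.
  x = -4: f_y(-4, y) = -3*y**2 - 28*y - 25; vanishes at y ∈ {-1}. (-4, -1): f_x = 12 ≠ 0.
  x = -3: f_y(-3, y) = -3*y**2 - 24*y - 21; vanishes at y ∈ {-1}. (-3, -1): f_x = 10 ≠ 0.
  x = -2: f_y(-2, y) = -3*y**2 - 20*y - 17; vanishes at y ∈ {-1}. (-2, -1): f_x = 8 ≠ 0.
  x = -1: f_y(-1, y) = -3*y**2 - 16*y - 13; vanishes at y ∈ {-1}. (-1, -1): f_x = 6 ≠ 0.
  x = 0: f_y(0, y) = -3*y**2 - 12*y - 9; vanishes at y ∈ {-3, -1}. (0, -3): f_x = 12 ≠ 0; (0, -1): f_x = 4 ≠ 0.
  x = 1: f_y(1, y) = -3*y**2 - 8*y - 5; vanishes at y ∈ {-1}. (1, -1): f_x = 2 ≠ 0.
  x = 2: f_y(2, y) = -3*y**2 - 4*y - 1; vanishes at y ∈ {-1}. (2, -1): f_x = 0, f = 0 — SINGULAR.
  x = 3: f_y(3, y) = 3 - 3*y**2; vanishes at y ∈ {-1, 1}. (3, -1): f_x = -2 ≠ 0; (3, 1): f_x = 6 ≠ 0.
  x = 4: f_y(4, y) = -3*y**2 + 4*y + 7; vanishes at y ∈ {-1}. (4, -1): f_x = -4 ≠ 0.
Only singular point on the grid: (2, -1).
Classify: substitute x = 2 + u, y = -1 + v and expand: f = -u**2 + 2*u*v**2 - v**3 + v**2.
No constant or linear terms (consistent with a singular point). Quadratic part: -u**2 + v**2. Cubic part: 2*u*v**2 - v**3.
The quadratic part v**2 - u**2 = (v − u)(v + u) splits into two distinct linear factors, so there are two distinct tangent lines y − -1 = ±(x − 2) — this is a node (ordinary double point).
Classification: node.


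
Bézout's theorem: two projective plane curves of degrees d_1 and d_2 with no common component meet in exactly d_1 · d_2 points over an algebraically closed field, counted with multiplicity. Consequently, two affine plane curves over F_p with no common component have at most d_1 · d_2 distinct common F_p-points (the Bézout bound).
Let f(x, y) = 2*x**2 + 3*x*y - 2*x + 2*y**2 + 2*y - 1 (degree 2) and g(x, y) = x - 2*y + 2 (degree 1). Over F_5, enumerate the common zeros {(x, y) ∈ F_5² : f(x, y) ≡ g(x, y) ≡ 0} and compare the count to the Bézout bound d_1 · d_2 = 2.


Common zeros: ∅; count = 0; Bézout bound = 2.

deg(f) = 2, deg(g) = 1, so Bézout bound = 2.
Scan x ∈ F_5. For each x, list the y ∈ F_5 with f(x, y) ≡ 0 and those with g(x, y) ≡ 0 (mod 5); the common zeros in that column are the intersection.
  x = 0: f ≡ 0 at y ∈ ∅; g ≡ 0 at y ∈ {1}; common: ∅.
  x = 1: f ≡ 0 at y ∈ ∅; g ≡ 0 at y ∈ {4}; common: ∅.
  x = 2: f ≡ 0 at y ∈ {3}; g ≡ 0 at y ∈ {2}; common: ∅.
  x = 3: f ≡ 0 at y ∈ ∅; g ≡ 0 at y ∈ {0}; common: ∅.
  x = 4: f ≡ 0 at y ∈ ∅; g ≡ 0 at y ∈ {3}; common: ∅.
Collecting: common zeros = ∅, so the count is 0.
Comparison with the Bézout bound: 0 ≤ 2 = deg(f)·deg(g), as expected for curves with no common component (the affine F_5-count falls short of the bound because intersections may lie at infinity, over extension fields, or carry multiplicity).


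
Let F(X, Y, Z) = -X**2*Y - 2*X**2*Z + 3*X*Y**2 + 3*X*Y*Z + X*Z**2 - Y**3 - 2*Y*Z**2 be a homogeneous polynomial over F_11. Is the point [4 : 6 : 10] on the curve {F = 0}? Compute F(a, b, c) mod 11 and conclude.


F(4,6,10) ≡ 6 (mod 11); P is NOT on the curve.

Evaluate F(4, 6, 10) term-by-term (mod 11).
  -X**2*Y ↦ -1·16·6·1 = -96
  -2*X**2*Z ↦ -2·16·1·10 = -320
  3*X*Y**2 ↦ 3·4·36·1 = 432
  3*X*Y*Z ↦ 3·4·6·10 = 720
  X*Z**2 ↦ 1·4·1·100 = 400
  -Y**3 ↦ -1·1·216·1 = -216
  -2*Y*Z**2 ↦ -2·1·6·100 = -1200
Sum: F(4, 6, 10) = (-96) + (-320) + (432) + (720) + (400) + (-216) + (-1200) = -280.
Reducing mod 11: -280 ≡ 6 (mod 11).
Since F(a, b, c) ≡ 6 ≠ 0 (mod 11), P does NOT lie on the curve.


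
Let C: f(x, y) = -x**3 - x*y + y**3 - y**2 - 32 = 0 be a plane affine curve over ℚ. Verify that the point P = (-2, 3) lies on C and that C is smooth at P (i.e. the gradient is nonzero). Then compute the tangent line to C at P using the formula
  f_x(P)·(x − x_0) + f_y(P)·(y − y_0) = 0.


Tangent line at P: -15*x + 23*y - 99 = 0.

Step 1: f(-2, 3) = 0, so P lies on C.
Step 2: partial derivatives
  f_x(x, y) = -3*x**2 - y, f_y(x, y) = -x + 3*y**2 - 2*y.
  f_x(P) = -15, f_y(P) = 23 (gradient nonzero, so P is smooth).
Step 3: tangent line at P: -15·(x − -2) + 23·(y − 3) = 0.
Expanding: -15*x + 23*y - 99 = 0.


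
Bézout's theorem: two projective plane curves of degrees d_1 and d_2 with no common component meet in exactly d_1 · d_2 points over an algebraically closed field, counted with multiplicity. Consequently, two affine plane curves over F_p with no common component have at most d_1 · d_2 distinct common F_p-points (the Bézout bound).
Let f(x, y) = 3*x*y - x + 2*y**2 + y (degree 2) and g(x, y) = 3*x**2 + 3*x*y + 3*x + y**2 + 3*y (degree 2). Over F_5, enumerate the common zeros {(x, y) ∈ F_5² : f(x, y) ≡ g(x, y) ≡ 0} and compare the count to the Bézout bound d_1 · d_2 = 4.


Common zeros: {(0, 0), (0, 2), (2, 2)}; count = 3; Bézout bound = 4.

deg(f) = 2, deg(g) = 2, so Bézout bound = 4.
Scan x ∈ F_5. For each x, list the y ∈ F_5 with f(x, y) ≡ 0 and those with g(x, y) ≡ 0 (mod 5); the common zeros in that column are the intersection.
  x = 0: f ≡ 0 at y ∈ {0, 2}; g ≡ 0 at y ∈ {0, 2}; common: {0, 2}.
  x = 1: f ≡ 0 at y ∈ {1, 2}; g ≡ 0 at y ∈ ∅; common: ∅.
  x = 2: f ≡ 0 at y ∈ {2}; g ≡ 0 at y ∈ {2, 4}; common: {2}.
  x = 3: f ≡ 0 at y ∈ {2, 3}; g ≡ 0 at y ∈ {4}; common: ∅.
  x = 4: f ≡ 0 at y ∈ {2, 4}; g ≡ 0 at y ∈ {0}; common: ∅.
Collecting: common zeros = {(0, 0), (0, 2), (2, 2)}, so the count is 3.
Comparison with the Bézout bound: 3 ≤ 4 = deg(f)·deg(g), as expected for curves with no common component (the affine F_5-count falls short of the bound because intersections may lie at infinity, over extension fields, or carry multiplicity).


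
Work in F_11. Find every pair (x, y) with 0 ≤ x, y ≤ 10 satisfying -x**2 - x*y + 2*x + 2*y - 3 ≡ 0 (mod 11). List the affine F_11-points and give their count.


Affine F_11-points: {(0, 7), (1, 2), (3, 5), (4, 0), (5, 5), (6, 7), (7, 10), (8, 8), (9, 0), (10, 2)}; count = 10.

For each of the 121 pairs (x, y) ∈ F_11², evaluate f(x, y) mod 11. Record the zeros.
  x = 0: [0↦8, 1↦10, 2↦1, 3↦3, 4↦5, 5↦7, 6↦9, 7↦0, 8↦2, 9↦4, 10↦6]  zeros at y ∈ {7}
  x = 1: [0↦9, 1↦10, 2↦0, 3↦1, 4↦2, 5↦3, 6↦4, 7↦5, 8↦6, 9↦7, 10↦8]  zeros at y ∈ {2}
  x = 2: [0↦8, 1↦8, 2↦8, 3↦8, 4↦8, 5↦8, 6↦8, 7↦8, 8↦8, 9↦8, 10↦8]  zeros at y ∈ ∅
  x = 3: [0↦5, 1↦4, 2↦3, 3↦2, 4↦1, 5↦0, 6↦10, 7↦9, 8↦8, 9↦7, 10↦6]  zeros at y ∈ {5}
  x = 4: [0↦0, 1↦9, 2↦7, 3↦5, 4↦3, 5↦1, 6↦10, 7↦8, 8↦6, 9↦4, 10↦2]  zeros at y ∈ {0}
  x = 5: [0↦4, 1↦1, 2↦9, 3↦6, 4↦3, 5↦0, 6↦8, 7↦5, 8↦2, 9↦10, 10↦7]  zeros at y ∈ {5}
  x = 6: [0↦6, 1↦2, 2↦9, 3↦5, 4↦1, 5↦8, 6↦4, 7↦0, 8↦7, 9↦3, 10↦10]  zeros at y ∈ {7}
  x = 7: [0↦6, 1↦1, 2↦7, 3↦2, 4↦8, 5↦3, 6↦9, 7↦4, 8↦10, 9↦5, 10↦0]  zeros at y ∈ {10}
  x = 8: [0↦4, 1↦9, 2↦3, 3↦8, 4↦2, 5↦7, 6↦1, 7↦6, 8↦0, 9↦5, 10↦10]  zeros at y ∈ {8}
  x = 9: [0↦0, 1↦4, 2↦8, 3↦1, 4↦5, 5↦9, 6↦2, 7↦6, 8↦10, 9↦3, 10↦7]  zeros at y ∈ {0}
  x = 10: [0↦5, 1↦8, 2↦0, 3↦3, 4↦6, 5↦9, 6↦1, 7↦4, 8↦7, 9↦10, 10↦2]  zeros at y ∈ {2}
Collecting zeros: affine points = {(0, 7), (1, 2), (3, 5), (4, 0), (5, 5), (6, 7), (7, 10), (8, 8), (9, 0), (10, 2)}.
Total count |C(F_11)_aff| = 10.


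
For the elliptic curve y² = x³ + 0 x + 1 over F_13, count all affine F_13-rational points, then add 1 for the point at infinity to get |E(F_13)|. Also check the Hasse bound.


Affine points = {(0, 1), (0, 12), (2, 3), (2, 10), (4, 0), (5, 3), (5, 10), (6, 3), (6, 10), (10, 0), (12, 0)}; affine count = 11; |E(F_13)| = 12.

Discriminant check: Δ ∝ 4a³ + 27b² = 4·0³ + 27·1² = 4·0 + 27·1 ≡ 1 (mod 13). Nonzero ⇒ E is nonsingular.
For each x ∈ F_13, compute rhs = x³ + 0·x + 1 mod 13, then count y ∈ F_13 with y² ≡ rhs.
  x = 0: rhs = 1, matching y values: 1, 12 (2 points).
  x = 1: rhs = 2, matching y values: none (0 points).
  x = 2: rhs = 9, matching y values: 3, 10 (2 points).
  x = 3: rhs = 2, matching y values: none (0 points).
  x = 4: rhs = 0, matching y values: 0 (1 points).
  x = 5: rhs = 9, matching y values: 3, 10 (2 points).
  x = 6: rhs = 9, matching y values: 3, 10 (2 points).
  x = 7: rhs = 6, matching y values: none (0 points).
  x = 8: rhs = 6, matching y values: none (0 points).
  x = 9: rhs = 2, matching y values: none (0 points).
  x = 10: rhs = 0, matching y values: 0 (1 points).
  x = 11: rhs = 6, matching y values: none (0 points).
  x = 12: rhs = 0, matching y values: 0 (1 points).
Total affine count: 11.
Full point count |E(F_13)| = 11 + 1 = 12.
Hasse bound: |12 − (13+1)| = |-2| = 2 ≤ 2√13 ≈ 7.2111 ✓.


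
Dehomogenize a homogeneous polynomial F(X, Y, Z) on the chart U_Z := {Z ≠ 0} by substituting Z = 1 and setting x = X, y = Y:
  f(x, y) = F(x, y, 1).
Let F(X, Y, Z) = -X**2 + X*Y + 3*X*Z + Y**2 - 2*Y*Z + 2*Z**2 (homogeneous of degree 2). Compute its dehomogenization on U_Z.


f(x, y) = -x**2 + x*y + 3*x + y**2 - 2*y + 2

On U_Z we set Z = 1. Each monomial c·X^i·Y^j·Z^k in F becomes c·x^i·y^j·1^k = c·x^i·y^j.
Substituting Z = 1: F(X, Y, 1) = -x**2 + x*y + 3*x + y**2 - 2*y + 2.
Note: deg(f) ≤ deg(F) = 2; strict inequality happens when F is divisible by Z (lost terms).


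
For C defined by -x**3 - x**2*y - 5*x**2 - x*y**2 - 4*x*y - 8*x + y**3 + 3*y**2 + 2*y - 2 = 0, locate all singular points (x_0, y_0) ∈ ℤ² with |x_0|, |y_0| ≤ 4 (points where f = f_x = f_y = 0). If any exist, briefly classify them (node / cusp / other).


Singular points: {(-1, -1)}; classification: node.

Compute partial derivatives:
  f_x = -3*x**2 - 2*x*y - 10*x - y**2 - 4*y - 8.
  f_y = -x**2 - 2*x*y - 4*x + 3*y**2 + 6*y + 2.
Scan x_0 ∈ {−4, ..., 4}. For each x_0, f_y(x_0, y) is a polynomial in y; find its integer roots y ∈ {−4, ..., 4}, then test f_x and f at those candidates.
  x = -4: f_y(-4, y) = 3*y**2 + 14*y + 2; no integer root y with |y| ≤ 4.
  x = -3: f_y(-3, y) = 3*y**2 + 12*y + 5; no integer root y with |y| ≤ 4.
  x = -2: f_y(-2, y) = 3*y**2 + 10*y + 6; no integer root y with |y| ≤ 4.
  x = -1: f_y(-1, y) = 3*y**2 + 8*y + 5; vanishes at y ∈ {-1}. (-1, -1): f_x = 0, f = 0 — SINGULAR.
  x = 0: f_y(0, y) = 3*y**2 + 6*y + 2; no integer root y with |y| ≤ 4.
  x = 1: f_y(1, y) = 3*y**2 + 4*y - 3; no integer root y with |y| ≤ 4.
  x = 2: f_y(2, y) = 3*y**2 + 2*y - 10; no integer root y with |y| ≤ 4.
  x = 3: f_y(3, y) = 3*y**2 - 19; no integer root y with |y| ≤ 4.
  x = 4: f_y(4, y) = 3*y**2 - 2*y - 30; no integer root y with |y| ≤ 4.
Only singular point on the grid: (-1, -1).
Classify: substitute x = -1 + u, y = -1 + v and expand: f = -u**3 - u**2*v - u**2 - u*v**2 + v**3 + v**2.
No constant or linear terms (consistent with a singular point). Quadratic part: -u**2 + v**2. Cubic part: -u**3 - u**2*v - u*v**2 + v**3.
The quadratic part v**2 - u**2 = (v − u)(v + u) splits into two distinct linear factors, so there are two distinct tangent lines y − -1 = ±(x − -1) — this is a node (ordinary double point).
Classification: node.


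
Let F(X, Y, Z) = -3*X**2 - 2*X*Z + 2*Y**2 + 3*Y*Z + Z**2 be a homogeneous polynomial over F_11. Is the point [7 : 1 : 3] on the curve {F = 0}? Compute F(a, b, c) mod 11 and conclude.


F(7,1,3) ≡ 7 (mod 11); P is NOT on the curve.

Evaluate F(7, 1, 3) term-by-term (mod 11).
  -3*X**2 ↦ -3·49·1·1 = -147
  -2*X*Z ↦ -2·7·1·3 = -42
  2*Y**2 ↦ 2·1·1·1 = 2
  3*Y*Z ↦ 3·1·1·3 = 9
  Z**2 ↦ 1·1·1·9 = 9
Sum: F(7, 1, 3) = (-147) + (-42) + (2) + (9) + (9) = -169.
Reducing mod 11: -169 ≡ 7 (mod 11).
Since F(a, b, c) ≡ 7 ≠ 0 (mod 11), P does NOT lie on the curve.


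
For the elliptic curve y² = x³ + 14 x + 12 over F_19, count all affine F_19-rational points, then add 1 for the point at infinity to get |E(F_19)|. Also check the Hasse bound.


Affine points = {(3, 9), (3, 10), (5, 6), (5, 13), (7, 4), (7, 15), (8, 3), (8, 16), (13, 4), (13, 15), (14, 8), (14, 11), (15, 5), (15, 14), (16, 0), (18, 4), (18, 15)}; affine count = 17; |E(F_19)| = 18.

Discriminant check: Δ ∝ 4a³ + 27b² = 4·14³ + 27·12² = 4·2744 + 27·144 ≡ 6 (mod 19). Nonzero ⇒ E is nonsingular.
For each x ∈ F_19, compute rhs = x³ + 14·x + 12 mod 19, then count y ∈ F_19 with y² ≡ rhs.
  x = 0: rhs = 12, matching y values: none (0 points).
  x = 1: rhs = 8, matching y values: none (0 points).
  x = 2: rhs = 10, matching y values: none (0 points).
  x = 3: rhs = 5, matching y values: 9, 10 (2 points).
  x = 4: rhs = 18, matching y values: none (0 points).
  x = 5: rhs = 17, matching y values: 6, 13 (2 points).
  x = 6: rhs = 8, matching y values: none (0 points).
  x = 7: rhs = 16, matching y values: 4, 15 (2 points).
  x = 8: rhs = 9, matching y values: 3, 16 (2 points).
  x = 9: rhs = 12, matching y values: none (0 points).
  x = 10: rhs = 12, matching y values: none (0 points).
  x = 11: rhs = 15, matching y values: none (0 points).
  x = 12: rhs = 8, matching y values: none (0 points).
  x = 13: rhs = 16, matching y values: 4, 15 (2 points).
  x = 14: rhs = 7, matching y values: 8, 11 (2 points).
  x = 15: rhs = 6, matching y values: 5, 14 (2 points).
  x = 16: rhs = 0, matching y values: 0 (1 points).
  x = 17: rhs = 14, matching y values: none (0 points).
  x = 18: rhs = 16, matching y values: 4, 15 (2 points).
Total affine count: 17.
Full point count |E(F_19)| = 17 + 1 = 18.
Hasse bound: |18 − (19+1)| = |-2| = 2 ≤ 2√19 ≈ 8.7178 ✓.


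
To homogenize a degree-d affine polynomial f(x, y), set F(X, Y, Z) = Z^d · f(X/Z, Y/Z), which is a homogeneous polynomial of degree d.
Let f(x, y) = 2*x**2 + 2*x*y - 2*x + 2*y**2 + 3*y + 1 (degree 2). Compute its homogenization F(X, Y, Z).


F(X, Y, Z) = 2*X**2 + 2*X*Y - 2*X*Z + 2*Y**2 + 3*Y*Z + Z**2

deg(f) = 2.
Substitute x = X/Z, y = Y/Z into f, then multiply by Z^2.
  monomial 2·x^2·y^0 ↦ 2·X^2·Y^0·Z^0.
  monomial 2·x^1·y^1 ↦ 2·X^1·Y^1·Z^0.
  monomial -2·x^1·y^0 ↦ -2·X^1·Y^0·Z^1.
  monomial 2·x^0·y^2 ↦ 2·X^0·Y^2·Z^0.
  monomial 3·x^0·y^1 ↦ 3·X^0·Y^1·Z^1.
  monomial 1·x^0·y^0 ↦ 1·X^0·Y^0·Z^2.
Collecting: F(X, Y, Z) = 2*X**2 + 2*X*Y - 2*X*Z + 2*Y**2 + 3*Y*Z + Z**2.


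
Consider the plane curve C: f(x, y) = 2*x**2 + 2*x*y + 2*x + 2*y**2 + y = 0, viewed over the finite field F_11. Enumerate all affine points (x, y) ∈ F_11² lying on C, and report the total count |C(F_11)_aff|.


Affine F_11-points: {(0, 0), (0, 5), (3, 1), (4, 2), (4, 10), (5, 5), (5, 6), (6, 1), (6, 9), (7, 10), (10, 0), (10, 6)}; count = 12.

For each of the 121 pairs (x, y) ∈ F_11², evaluate f(x, y) mod 11. Record the zeros.
  x = 0: [0↦0, 1↦3, 2↦10, 3↦10, 4↦3, 5↦0, 6↦1, 7↦6, 8↦4, 9↦6, 10↦1]  zeros at y ∈ {0, 5}
  x = 1: [0↦4, 1↦9, 2↦7, 3↦9, 4↦4, 5↦3, 6↦6, 7↦2, 8↦2, 9↦6, 10↦3]  zeros at y ∈ ∅
  x = 2: [0↦1, 1↦8, 2↦8, 3↦1, 4↦9, 5↦10, 6↦4, 7↦2, 8↦4, 9↦10, 10↦9]  zeros at y ∈ ∅
  x = 3: [0↦2, 1↦0, 2↦2, 3↦8, 4↦7, 5↦10, 6↦6, 7↦6, 8↦10, 9↦7, 10↦8]  zeros at y ∈ {1}
  x = 4: [0↦7, 1↦7, 2↦0, 3↦8, 4↦9, 5↦3, 6↦1, 7↦3, 8↦9, 9↦8, 10↦0]  zeros at y ∈ {2, 10}
  x = 5: [0↦5, 1↦7, 2↦2, 3↦1, 4↦4, 5↦0, 6↦0, 7↦4, 8↦1, 9↦2, 10↦7]  zeros at y ∈ {5, 6}
  x = 6: [0↦7, 1↦0, 2↦8, 3↦9, 4↦3, 5↦1, 6↦3, 7↦9, 8↦8, 9↦0, 10↦7]  zeros at y ∈ {1, 9}
  x = 7: [0↦2, 1↦8, 2↦7, 3↦10, 4↦6, 5↦6, 6↦10, 7↦7, 8↦8, 9↦2, 10↦0]  zeros at y ∈ {10}
  x = 8: [0↦1, 1↦9, 2↦10, 3↦4, 4↦2, 5↦4, 6↦10, 7↦9, 8↦1, 9↦8, 10↦8]  zeros at y ∈ ∅
  x = 9: [0↦4, 1↦3, 2↦6, 3↦2, 4↦2, 5↦6, 6↦3, 7↦4, 8↦9, 9↦7, 10↦9]  zeros at y ∈ ∅
  x = 10: [0↦0, 1↦1, 2↦6, 3↦4, 4↦6, 5↦1, 6↦0, 7↦3, 8↦10, 9↦10, 10↦3]  zeros at y ∈ {0, 6}
Collecting zeros: affine points = {(0, 0), (0, 5), (3, 1), (4, 2), (4, 10), (5, 5), (5, 6), (6, 1), (6, 9), (7, 10), (10, 0), (10, 6)}.
Total count |C(F_11)_aff| = 12.


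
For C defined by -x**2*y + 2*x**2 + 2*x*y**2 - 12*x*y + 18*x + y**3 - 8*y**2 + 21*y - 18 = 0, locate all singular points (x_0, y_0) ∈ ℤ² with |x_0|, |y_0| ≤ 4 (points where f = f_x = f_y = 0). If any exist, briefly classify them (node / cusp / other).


Singular points: {(0, 3)}; classification: node.

Compute partial derivatives:
  f_x = -2*x*y + 4*x + 2*y**2 - 12*y + 18.
  f_y = -x**2 + 4*x*y - 12*x + 3*y**2 - 16*y + 21.
Scan x_0 ∈ {−4, ..., 4}. For each x_0, f_y(x_0, y) is a polynomial in y; find its integer roots y ∈ {−4, ..., 4}, then test f_x and f at those candidates.
  x = -4: f_y(-4, y) = 3*y**2 - 32*y + 53; no integer root y with |y| ≤ 4.
  x = -3: f_y(-3, y) = 3*y**2 - 28*y + 48; no integer root y with |y| ≤ 4.
  x = -2: f_y(-2, y) = 3*y**2 - 24*y + 41; no integer root y with |y| ≤ 4.
  x = -1: f_y(-1, y) = 3*y**2 - 20*y + 32; vanishes at y ∈ {4}. (-1, 4): f_x = 6 ≠ 0.
  x = 0: f_y(0, y) = 3*y**2 - 16*y + 21; vanishes at y ∈ {3}. (0, 3): f_x = 0, f = 0 — SINGULAR.
  x = 1: f_y(1, y) = 3*y**2 - 12*y + 8; no integer root y with |y| ≤ 4.
  x = 2: f_y(2, y) = 3*y**2 - 8*y - 7; no integer root y with |y| ≤ 4.
  x = 3: f_y(3, y) = 3*y**2 - 4*y - 24; no integer root y with |y| ≤ 4.
  x = 4: f_y(4, y) = 3*y**2 - 43; no integer root y with |y| ≤ 4.
Only singular point on the grid: (0, 3).
Classify: substitute x = 0 + u, y = 3 + v and expand: f = -u**2*v - u**2 + 2*u*v**2 + v**3 + v**2.
No constant or linear terms (consistent with a singular point). Quadratic part: -u**2 + v**2. Cubic part: -u**2*v + 2*u*v**2 + v**3.
The quadratic part v**2 - u**2 = (v − u)(v + u) splits into two distinct linear factors, so there are two distinct tangent lines y − 3 = ±(x − 0) — this is a node (ordinary double point).
Classification: node.


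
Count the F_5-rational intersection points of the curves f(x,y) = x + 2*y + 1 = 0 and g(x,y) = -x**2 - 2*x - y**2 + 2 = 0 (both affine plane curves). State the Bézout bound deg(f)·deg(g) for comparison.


Common zeros: ∅; count = 0; Bézout bound = 2.

deg(f) = 1, deg(g) = 2, so Bézout bound = 2.
Scan x ∈ F_5. For each x, list the y ∈ F_5 with f(x, y) ≡ 0 and those with g(x, y) ≡ 0 (mod 5); the common zeros in that column are the intersection.
  x = 0: f ≡ 0 at y ∈ {2}; g ≡ 0 at y ∈ ∅; common: ∅.
  x = 1: f ≡ 0 at y ∈ {4}; g ≡ 0 at y ∈ {2, 3}; common: ∅.
  x = 2: f ≡ 0 at y ∈ {1}; g ≡ 0 at y ∈ {2, 3}; common: ∅.
  x = 3: f ≡ 0 at y ∈ {3}; g ≡ 0 at y ∈ ∅; common: ∅.
  x = 4: f ≡ 0 at y ∈ {0}; g ≡ 0 at y ∈ ∅; common: ∅.
Collecting: common zeros = ∅, so the count is 0.
Comparison with the Bézout bound: 0 ≤ 2 = deg(f)·deg(g), as expected for curves with no common component (the affine F_5-count falls short of the bound because intersections may lie at infinity, over extension fields, or carry multiplicity).


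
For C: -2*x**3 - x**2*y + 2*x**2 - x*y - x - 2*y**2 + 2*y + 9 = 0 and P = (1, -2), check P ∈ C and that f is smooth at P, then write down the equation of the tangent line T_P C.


Tangent line at P: 3*x + 8*y + 13 = 0.

Step 1: f(1, -2) = 0, so P lies on C.
Step 2: partial derivatives
  f_x(x, y) = -6*x**2 - 2*x*y + 4*x - y - 1, f_y(x, y) = -x**2 - x - 4*y + 2.
  f_x(P) = 3, f_y(P) = 8 (gradient nonzero, so P is smooth).
Step 3: tangent line at P: 3·(x − 1) + 8·(y − -2) = 0.
Expanding: 3*x + 8*y + 13 = 0.


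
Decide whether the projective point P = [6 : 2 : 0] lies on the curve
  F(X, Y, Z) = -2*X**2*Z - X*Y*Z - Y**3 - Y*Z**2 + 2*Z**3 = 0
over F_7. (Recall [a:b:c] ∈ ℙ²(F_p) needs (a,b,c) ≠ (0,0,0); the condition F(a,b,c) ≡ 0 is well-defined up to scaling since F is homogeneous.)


F(6,2,0) ≡ 6 (mod 7); P is NOT on the curve.

Evaluate F(6, 2, 0) term-by-term (mod 7).
  -2*X**2*Z ↦ -2·36·1·0 = 0
  -X*Y*Z ↦ -1·6·2·0 = 0
  -Y**3 ↦ -1·1·8·1 = -8
  -Y*Z**2 ↦ -1·1·2·0 = 0
  2*Z**3 ↦ 2·1·1·0 = 0
Sum: F(6, 2, 0) = (0) + (0) + (-8) + (0) + (0) = -8.
Reducing mod 7: -8 ≡ 6 (mod 7).
Since F(a, b, c) ≡ 6 ≠ 0 (mod 7), P does NOT lie on the curve.


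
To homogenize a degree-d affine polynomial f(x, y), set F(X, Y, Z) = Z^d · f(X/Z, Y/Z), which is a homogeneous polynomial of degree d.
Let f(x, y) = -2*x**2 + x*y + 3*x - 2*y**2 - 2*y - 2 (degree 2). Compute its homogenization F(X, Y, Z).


F(X, Y, Z) = -2*X**2 + X*Y + 3*X*Z - 2*Y**2 - 2*Y*Z - 2*Z**2

deg(f) = 2.
Substitute x = X/Z, y = Y/Z into f, then multiply by Z^2.
  monomial -2·x^2·y^0 ↦ -2·X^2·Y^0·Z^0.
  monomial 1·x^1·y^1 ↦ 1·X^1·Y^1·Z^0.
  monomial 3·x^1·y^0 ↦ 3·X^1·Y^0·Z^1.
  monomial -2·x^0·y^2 ↦ -2·X^0·Y^2·Z^0.
  monomial -2·x^0·y^1 ↦ -2·X^0·Y^1·Z^1.
  monomial -2·x^0·y^0 ↦ -2·X^0·Y^0·Z^2.
Collecting: F(X, Y, Z) = -2*X**2 + X*Y + 3*X*Z - 2*Y**2 - 2*Y*Z - 2*Z**2.
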